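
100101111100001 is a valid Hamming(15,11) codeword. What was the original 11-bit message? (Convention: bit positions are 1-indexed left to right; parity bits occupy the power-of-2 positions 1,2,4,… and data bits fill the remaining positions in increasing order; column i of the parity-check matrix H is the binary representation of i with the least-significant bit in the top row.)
Parity bits occupy power-of-2 positions; data bits are at positions {3,5,6,7,9,10,11,12,13,14,15} (1-indexed).
Extract: c[3]=0 c[5]=0 c[6]=1 c[7]=1 c[9]=1 c[10]=1 c[11]=0 c[12]=0 c[13]=0 c[14]=0 c[15]=1
Data = 00111100001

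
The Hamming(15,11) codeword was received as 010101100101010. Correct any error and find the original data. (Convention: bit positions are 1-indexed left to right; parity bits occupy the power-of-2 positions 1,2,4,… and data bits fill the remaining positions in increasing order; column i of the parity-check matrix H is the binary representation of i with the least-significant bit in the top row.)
Syndrome s = H · r^T (mod 2), r = 010101100101010:
  s[0] = (101010101010101)·(010101100101010) mod 2 = 0+0+0+0+0+0+1+0+0+0+0+0+0+0+0 mod 2 = 1
  s[1] = (011001100110011)·(010101100101010) mod 2 = 0+1+0+0+0+1+1+0+0+1+0+0+0+1+0 mod 2 = 1
  s[2] = (000111100001111)·(010101100101010) mod 2 = 0+0+0+1+0+1+1+0+0+0+0+1+0+1+0 mod 2 = 1
  s[3] = (000000011111111)·(010101100101010) mod 2 = 0+0+0+0+0+0+0+0+0+1+0+1+0+1+0 mod 2 = 1
Syndrome = 1111
Column 15 of H equals this syndrome → error at bit 15 (1-indexed).
Flip bit 15: 010101100101010 → 010101100101011
Extract data bits at positions {3,5,6,7,9,10,11,12,13,14,15}: 00110101011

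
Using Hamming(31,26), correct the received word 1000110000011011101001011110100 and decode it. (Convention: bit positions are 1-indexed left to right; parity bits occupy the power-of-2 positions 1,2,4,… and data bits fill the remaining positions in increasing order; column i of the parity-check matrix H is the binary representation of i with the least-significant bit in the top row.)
Syndrome s = H · r^T (mod 2), r = 1000110000011011101001011110100:
  s[0] = (1010101010101010101010101010101)·(1000110000011011101001011110100) mod 2 = 1+0+0+0+1+0+0+0+0+0+0+0+1+0+1+0+1+0+1+0+0+0+0+0+1+0+1+0+1+0+0 mod 2 = 1
  s[1] = (0110011001100110011001100110011)·(1000110000011011101001011110100) mod 2 = 0+0+0+0+0+1+0+0+0+0+0+0+0+0+1+0+0+0+1+0+0+1+0+0+0+1+1+0+0+0+0 mod 2 = 0
  s[2] = (0001111000011110000111100001111)·(1000110000011011101001011110100) mod 2 = 0+0+0+0+1+1+0+0+0+0+0+1+1+0+1+0+0+0+0+0+0+1+0+0+0+0+0+0+1+0+0 mod 2 = 1
  s[3] = (0000000111111110000000011111111)·(1000110000011011101001011110100) mod 2 = 0+0+0+0+0+0+0+0+0+0+0+1+1+0+1+0+0+0+0+0+0+0+0+1+1+1+1+0+1+0+0 mod 2 = 0
  s[4] = (0000000000000001111111111111111)·(1000110000011011101001011110100) mod 2 = 0+0+0+0+0+0+0+0+0+0+0+0+0+0+0+1+1+0+1+0+0+1+0+1+1+1+1+0+1+0+0 mod 2 = 1
Syndrome = 10101
Column 21 of H equals this syndrome → error at bit 21 (1-indexed).
Flip bit 21: 1000110000011011101001011110100 → 1000110000011011101011011110100
Extract data bits at positions {3,5,6,7,9,10,11,12,13,14,15,17,18,19,20,21,22,23,24,25,26,27,28,29,30,31}: 01100001101101011011110100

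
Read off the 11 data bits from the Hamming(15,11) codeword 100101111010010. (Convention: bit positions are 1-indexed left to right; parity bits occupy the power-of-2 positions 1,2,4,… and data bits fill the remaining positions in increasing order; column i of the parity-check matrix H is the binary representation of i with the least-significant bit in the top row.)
Parity bits occupy power-of-2 positions; data bits are at positions {3,5,6,7,9,10,11,12,13,14,15} (1-indexed).
Extract: c[3]=0 c[5]=0 c[6]=1 c[7]=1 c[9]=1 c[10]=0 c[11]=1 c[12]=0 c[13]=0 c[14]=1 c[15]=0
Data = 00111010010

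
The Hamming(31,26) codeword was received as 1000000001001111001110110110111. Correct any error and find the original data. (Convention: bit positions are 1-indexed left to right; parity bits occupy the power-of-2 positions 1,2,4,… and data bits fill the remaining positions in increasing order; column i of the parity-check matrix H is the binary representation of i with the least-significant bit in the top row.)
Syndrome s = H · r^T (mod 2), r = 1000000001001111001110110110111:
  s[0] = (1010101010101010101010101010101)·(1000000001001111001110110110111) mod 2 = 1+0+0+0+0+0+0+0+0+0+0+0+1+0+1+0+0+0+1+0+1+0+1+0+0+0+1+0+1+0+1 mod 2 = 1
  s[1] = (0110011001100110011001100110011)·(1000000001001111001110110110111) mod 2 = 0+0+0+0+0+0+0+0+0+1+0+0+0+1+1+0+0+0+1+0+0+0+1+0+0+1+1+0+0+1+1 mod 2 = 1
  s[2] = (0001111000011110000111100001111)·(1000000001001111001110110110111) mod 2 = 0+0+0+0+0+0+0+0+0+0+0+0+1+1+1+0+0+0+0+1+1+0+1+0+0+0+0+0+1+1+1 mod 2 = 1
  s[3] = (0000000111111110000000011111111)·(1000000001001111001110110110111) mod 2 = 0+0+0+0+0+0+0+0+0+1+0+0+1+1+1+0+0+0+0+0+0+0+0+1+0+1+1+0+1+1+1 mod 2 = 0
  s[4] = (0000000000000001111111111111111)·(1000000001001111001110110110111) mod 2 = 0+0+0+0+0+0+0+0+0+0+0+0+0+0+0+1+0+0+1+1+1+0+1+1+0+1+1+0+1+1+1 mod 2 = 1
Syndrome = 11101
Column 23 of H equals this syndrome → error at bit 23 (1-indexed).
Flip bit 23: 1000000001001111001110110110111 → 1000000001001111001110010110111
Extract data bits at positions {3,5,6,7,9,10,11,12,13,14,15,17,18,19,20,21,22,23,24,25,26,27,28,29,30,31}: 00000100111001110010110111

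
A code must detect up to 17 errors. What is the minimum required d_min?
Detecting e errors requires d_min ≥ e + 1 = 17 + 1 = 18.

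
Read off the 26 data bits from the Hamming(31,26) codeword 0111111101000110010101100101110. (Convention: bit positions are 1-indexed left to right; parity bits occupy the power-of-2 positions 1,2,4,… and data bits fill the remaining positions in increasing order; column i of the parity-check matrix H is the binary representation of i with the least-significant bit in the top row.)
Parity bits occupy power-of-2 positions; data bits are at positions {3,5,6,7,9,10,11,12,13,14,15,17,18,19,20,21,22,23,24,25,26,27,28,29,30,31} (1-indexed).
Extract: c[3]=1 c[5]=1 c[6]=1 c[7]=1 c[9]=0 c[10]=1 c[11]=0 c[12]=0 c[13]=0 c[14]=1 c[15]=1 c[17]=0 c[18]=1 c[19]=0 c[20]=1 c[21]=0 c[22]=1 c[23]=1 c[24]=0 c[25]=0 c[26]=1 c[27]=0 c[28]=1 c[29]=1 c[30]=1 c[31]=0
Data = 11110100011010101100101110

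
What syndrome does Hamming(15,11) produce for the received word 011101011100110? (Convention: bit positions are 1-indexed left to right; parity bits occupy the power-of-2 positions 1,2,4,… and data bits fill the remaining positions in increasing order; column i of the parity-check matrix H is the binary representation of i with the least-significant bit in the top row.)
Syndrome s = H · r^T (mod 2), r = 011101011100110:
  s[0] = (101010101010101)·(011101011100110) mod 2 = 0+0+1+0+0+0+0+0+1+0+0+0+1+0+0 mod 2 = 1
  s[1] = (011001100110011)·(011101011100110) mod 2 = 0+1+1+0+0+1+0+0+0+1+0+0+0+1+0 mod 2 = 1
  s[2] = (000111100001111)·(011101011100110) mod 2 = 0+0+0+1+0+1+0+0+0+0+0+0+1+1+0 mod 2 = 0
  s[3] = (000000011111111)·(011101011100110) mod 2 = 0+0+0+0+0+0+0+1+1+1+0+0+1+1+0 mod 2 = 1
Syndrome = 1101
Non-zero syndrome: error at position 11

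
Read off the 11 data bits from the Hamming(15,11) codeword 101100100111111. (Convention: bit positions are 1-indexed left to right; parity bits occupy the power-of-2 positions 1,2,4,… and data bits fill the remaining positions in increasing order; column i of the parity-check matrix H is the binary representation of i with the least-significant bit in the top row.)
Parity bits occupy power-of-2 positions; data bits are at positions {3,5,6,7,9,10,11,12,13,14,15} (1-indexed).
Extract: c[3]=1 c[5]=0 c[6]=0 c[7]=1 c[9]=0 c[10]=1 c[11]=1 c[12]=1 c[13]=1 c[14]=1 c[15]=1
Data = 10010111111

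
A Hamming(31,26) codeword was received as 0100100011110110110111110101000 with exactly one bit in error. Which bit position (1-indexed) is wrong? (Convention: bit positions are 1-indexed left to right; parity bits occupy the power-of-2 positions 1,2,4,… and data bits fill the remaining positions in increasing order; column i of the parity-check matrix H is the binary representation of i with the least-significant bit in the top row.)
Syndrome s = H · r^T (mod 2), r = 0100100011110110110111110101000:
  s[0] = (1010101010101010101010101010101)·(0100100011110110110111110101000) mod 2 = 0+0+0+0+1+0+0+0+1+0+1+0+0+0+1+0+1+0+0+0+1+0+1+0+0+0+0+0+0+0+0 mod 2 = 1
  s[1] = (0110011001100110011001100110011)·(0100100011110110110111110101000) mod 2 = 0+1+0+0+0+0+0+0+0+1+1+0+0+1+1+0+0+1+0+0+0+1+1+0+0+1+0+0+0+0+0 mod 2 = 1
  s[2] = (0001111000011110000111100001111)·(0100100011110110110111110101000) mod 2 = 0+0+0+0+1+0+0+0+0+0+0+1+0+1+1+0+0+0+0+1+1+1+1+0+0+0+0+1+0+0+0 mod 2 = 1
  s[3] = (0000000111111110000000011111111)·(0100100011110110110111110101000) mod 2 = 0+0+0+0+0+0+0+0+1+1+1+1+0+1+1+0+0+0+0+0+0+0+0+1+0+1+0+1+0+0+0 mod 2 = 1
  s[4] = (0000000000000001111111111111111)·(0100100011110110110111110101000) mod 2 = 0+0+0+0+0+0+0+0+0+0+0+0+0+0+0+0+1+1+0+1+1+1+1+1+0+1+0+1+0+0+0 mod 2 = 1
Syndrome = 11111
Column i of H is the binary representation of i, so the syndrome is the binary index of the flipped bit.
Read s = 11111 with s[0] as LSB: 1·2^0 + 1·2^1 + 1·2^2 + 1·2^3 + 1·2^4 = 31.
Error is at bit position 31.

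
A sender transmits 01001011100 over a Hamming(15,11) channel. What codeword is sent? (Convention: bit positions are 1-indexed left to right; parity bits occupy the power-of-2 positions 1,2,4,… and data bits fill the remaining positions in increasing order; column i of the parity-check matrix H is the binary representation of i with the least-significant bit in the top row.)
Codeword c = d · G (mod 2), d = 01001011100:
  c[0] = d·G[:,0] = (01001011100)·(11011010101) mod 2 = 0+1+0+0+1+0+1+0+1+0+0 mod 2 = 0
  c[1] = d·G[:,1] = (01001011100)·(10110110011) mod 2 = 0+0+0+0+0+0+1+0+0+0+0 mod 2 = 1
  c[2] = d·G[:,2] = (01001011100)·(10000000000) mod 2 = 0+0+0+0+0+0+0+0+0+0+0 mod 2 = 0
  c[3] = d·G[:,3] = (01001011100)·(01110001111) mod 2 = 0+1+0+0+0+0+0+1+1+0+0 mod 2 = 1
  c[4] = d·G[:,4] = (01001011100)·(01000000000) mod 2 = 0+1+0+0+0+0+0+0+0+0+0 mod 2 = 1
  c[5] = d·G[:,5] = (01001011100)·(00100000000) mod 2 = 0+0+0+0+0+0+0+0+0+0+0 mod 2 = 0
  c[6] = d·G[:,6] = (01001011100)·(00010000000) mod 2 = 0+0+0+0+0+0+0+0+0+0+0 mod 2 = 0
  c[7] = d·G[:,7] = (01001011100)·(00001111111) mod 2 = 0+0+0+0+1+0+1+1+1+0+0 mod 2 = 0
  c[8] = d·G[:,8] = (01001011100)·(00001000000) mod 2 = 0+0+0+0+1+0+0+0+0+0+0 mod 2 = 1
  c[9] = d·G[:,9] = (01001011100)·(00000100000) mod 2 = 0+0+0+0+0+0+0+0+0+0+0 mod 2 = 0
  c[10] = d·G[:,10] = (01001011100)·(00000010000) mod 2 = 0+0+0+0+0+0+1+0+0+0+0 mod 2 = 1
  c[11] = d·G[:,11] = (01001011100)·(00000001000) mod 2 = 0+0+0+0+0+0+0+1+0+0+0 mod 2 = 1
  c[12] = d·G[:,12] = (01001011100)·(00000000100) mod 2 = 0+0+0+0+0+0+0+0+1+0+0 mod 2 = 1
  c[13] = d·G[:,13] = (01001011100)·(00000000010) mod 2 = 0+0+0+0+0+0+0+0+0+0+0 mod 2 = 0
  c[14] = d·G[:,14] = (01001011100)·(00000000001) mod 2 = 0+0+0+0+0+0+0+0+0+0+0 mod 2 = 0
Codeword = 010110001011100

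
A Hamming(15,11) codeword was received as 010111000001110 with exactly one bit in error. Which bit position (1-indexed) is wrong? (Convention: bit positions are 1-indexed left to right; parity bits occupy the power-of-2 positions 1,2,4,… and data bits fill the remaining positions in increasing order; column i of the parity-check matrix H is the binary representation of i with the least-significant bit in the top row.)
Syndrome s = H · r^T (mod 2), r = 010111000001110:
  s[0] = (101010101010101)·(010111000001110) mod 2 = 0+0+0+0+1+0+0+0+0+0+0+0+1+0+0 mod 2 = 0
  s[1] = (011001100110011)·(010111000001110) mod 2 = 0+1+0+0+0+1+0+0+0+0+0+0+0+1+0 mod 2 = 1
  s[2] = (000111100001111)·(010111000001110) mod 2 = 0+0+0+1+1+1+0+0+0+0+0+1+1+1+0 mod 2 = 0
  s[3] = (000000011111111)·(010111000001110) mod 2 = 0+0+0+0+0+0+0+0+0+0+0+1+1+1+0 mod 2 = 1
Syndrome = 0101
Column i of H is the binary representation of i, so the syndrome is the binary index of the flipped bit.
Read s = 0101 with s[0] as LSB: 0·2^0 + 1·2^1 + 0·2^2 + 1·2^3 = 10.
Error is at bit position 10.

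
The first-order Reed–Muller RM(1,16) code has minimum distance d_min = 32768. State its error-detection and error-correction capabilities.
Detection only: up to d_min − 1 = 32767 errors.
Correction: up to ⌊(d_min − 1)/2⌋ = ⌊32767/2⌋ = 16383 errors.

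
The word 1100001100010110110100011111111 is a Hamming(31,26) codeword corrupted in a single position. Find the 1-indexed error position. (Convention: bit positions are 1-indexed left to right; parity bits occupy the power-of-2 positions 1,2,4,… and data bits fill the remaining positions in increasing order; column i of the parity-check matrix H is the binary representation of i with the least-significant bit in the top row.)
Syndrome s = H · r^T (mod 2), r = 1100001100010110110100011111111:
  s[0] = (1010101010101010101010101010101)·(1100001100010110110100011111111) mod 2 = 1+0+0+0+0+0+1+0+0+0+0+0+0+0+1+0+1+0+0+0+0+0+0+0+1+0+1+0+1+0+1 mod 2 = 0
  s[1] = (0110011001100110011001100110011)·(1100001100010110110100011111111) mod 2 = 0+1+0+0+0+0+1+0+0+0+0+0+0+1+1+0+0+1+0+0+0+0+0+0+0+1+1+0+0+1+1 mod 2 = 1
  s[2] = (0001111000011110000111100001111)·(1100001100010110110100011111111) mod 2 = 0+0+0+0+0+0+1+0+0+0+0+1+0+1+1+0+0+0+0+1+0+0+0+0+0+0+0+1+1+1+1 mod 2 = 1
  s[3] = (0000000111111110000000011111111)·(1100001100010110110100011111111) mod 2 = 0+0+0+0+0+0+0+1+0+0+0+1+0+1+1+0+0+0+0+0+0+0+0+1+1+1+1+1+1+1+1 mod 2 = 0
  s[4] = (0000000000000001111111111111111)·(1100001100010110110100011111111) mod 2 = 0+0+0+0+0+0+0+0+0+0+0+0+0+0+0+0+1+1+0+1+0+0+0+1+1+1+1+1+1+1+1 mod 2 = 1
Syndrome = 01101
Column i of H is the binary representation of i, so the syndrome is the binary index of the flipped bit.
Read s = 01101 with s[0] as LSB: 0·2^0 + 1·2^1 + 1·2^2 + 0·2^3 + 1·2^4 = 22.
Error is at bit position 22.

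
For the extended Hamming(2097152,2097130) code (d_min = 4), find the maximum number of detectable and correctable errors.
Detection only: up to d_min − 1 = 3 errors.
Correction: up to ⌊(d_min − 1)/2⌋ = ⌊3/2⌋ = 1 errors.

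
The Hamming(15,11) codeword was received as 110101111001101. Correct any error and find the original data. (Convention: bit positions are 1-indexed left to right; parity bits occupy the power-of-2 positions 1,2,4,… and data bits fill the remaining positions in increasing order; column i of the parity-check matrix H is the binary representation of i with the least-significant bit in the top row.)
Syndrome s = H · r^T (mod 2), r = 110101111001101:
  s[0] = (101010101010101)·(110101111001101) mod 2 = 1+0+0+0+0+0+1+0+1+0+0+0+1+0+1 mod 2 = 1
  s[1] = (011001100110011)·(110101111001101) mod 2 = 0+1+0+0+0+1+1+0+0+0+0+0+0+0+1 mod 2 = 0
  s[2] = (000111100001111)·(110101111001101) mod 2 = 0+0+0+1+0+1+1+0+0+0+0+1+1+0+1 mod 2 = 0
  s[3] = (000000011111111)·(110101111001101) mod 2 = 0+0+0+0+0+0+0+1+1+0+0+1+1+0+1 mod 2 = 1
Syndrome = 1001
Column 9 of H equals this syndrome → error at bit 9 (1-indexed).
Flip bit 9: 110101111001101 → 110101110001101
Extract data bits at positions {3,5,6,7,9,10,11,12,13,14,15}: 00110001101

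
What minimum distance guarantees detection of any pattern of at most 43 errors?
Detecting e errors requires d_min ≥ e + 1 = 43 + 1 = 44.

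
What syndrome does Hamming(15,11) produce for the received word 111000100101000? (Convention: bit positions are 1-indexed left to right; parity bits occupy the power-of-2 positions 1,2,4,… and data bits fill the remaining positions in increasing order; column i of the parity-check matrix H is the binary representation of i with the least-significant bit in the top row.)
Syndrome s = H · r^T (mod 2), r = 111000100101000:
  s[0] = (101010101010101)·(111000100101000) mod 2 = 1+0+1+0+0+0+1+0+0+0+0+0+0+0+0 mod 2 = 1
  s[1] = (011001100110011)·(111000100101000) mod 2 = 0+1+1+0+0+0+1+0+0+1+0+0+0+0+0 mod 2 = 0
  s[2] = (000111100001111)·(111000100101000) mod 2 = 0+0+0+0+0+0+1+0+0+0+0+1+0+0+0 mod 2 = 0
  s[3] = (000000011111111)·(111000100101000) mod 2 = 0+0+0+0+0+0+0+0+0+1+0+1+0+0+0 mod 2 = 0
Syndrome = 1000
Non-zero syndrome: error at position 1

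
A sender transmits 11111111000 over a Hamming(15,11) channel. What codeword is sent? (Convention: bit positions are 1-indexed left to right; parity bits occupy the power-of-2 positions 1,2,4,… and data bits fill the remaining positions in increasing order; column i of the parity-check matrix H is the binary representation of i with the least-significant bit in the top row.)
Codeword c = d · G (mod 2), d = 11111111000:
  c[0] = d·G[:,0] = (11111111000)·(11011010101) mod 2 = 1+1+0+1+1+0+1+0+0+0+0 mod 2 = 1
  c[1] = d·G[:,1] = (11111111000)·(10110110011) mod 2 = 1+0+1+1+0+1+1+0+0+0+0 mod 2 = 1
  c[2] = d·G[:,2] = (11111111000)·(10000000000) mod 2 = 1+0+0+0+0+0+0+0+0+0+0 mod 2 = 1
  c[3] = d·G[:,3] = (11111111000)·(01110001111) mod 2 = 0+1+1+1+0+0+0+1+0+0+0 mod 2 = 0
  c[4] = d·G[:,4] = (11111111000)·(01000000000) mod 2 = 0+1+0+0+0+0+0+0+0+0+0 mod 2 = 1
  c[5] = d·G[:,5] = (11111111000)·(00100000000) mod 2 = 0+0+1+0+0+0+0+0+0+0+0 mod 2 = 1
  c[6] = d·G[:,6] = (11111111000)·(00010000000) mod 2 = 0+0+0+1+0+0+0+0+0+0+0 mod 2 = 1
  c[7] = d·G[:,7] = (11111111000)·(00001111111) mod 2 = 0+0+0+0+1+1+1+1+0+0+0 mod 2 = 0
  c[8] = d·G[:,8] = (11111111000)·(00001000000) mod 2 = 0+0+0+0+1+0+0+0+0+0+0 mod 2 = 1
  c[9] = d·G[:,9] = (11111111000)·(00000100000) mod 2 = 0+0+0+0+0+1+0+0+0+0+0 mod 2 = 1
  c[10] = d·G[:,10] = (11111111000)·(00000010000) mod 2 = 0+0+0+0+0+0+1+0+0+0+0 mod 2 = 1
  c[11] = d·G[:,11] = (11111111000)·(00000001000) mod 2 = 0+0+0+0+0+0+0+1+0+0+0 mod 2 = 1
  c[12] = d·G[:,12] = (11111111000)·(00000000100) mod 2 = 0+0+0+0+0+0+0+0+0+0+0 mod 2 = 0
  c[13] = d·G[:,13] = (11111111000)·(00000000010) mod 2 = 0+0+0+0+0+0+0+0+0+0+0 mod 2 = 0
  c[14] = d·G[:,14] = (11111111000)·(00000000001) mod 2 = 0+0+0+0+0+0+0+0+0+0+0 mod 2 = 0
Codeword = 111011101111000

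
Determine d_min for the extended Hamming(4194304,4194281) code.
d_min = 4 (adding an overall parity bit to Hamming(4194303,4194281) raises d_min from 3 to 4).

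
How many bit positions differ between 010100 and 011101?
XOR = 001001, count of 1s = 2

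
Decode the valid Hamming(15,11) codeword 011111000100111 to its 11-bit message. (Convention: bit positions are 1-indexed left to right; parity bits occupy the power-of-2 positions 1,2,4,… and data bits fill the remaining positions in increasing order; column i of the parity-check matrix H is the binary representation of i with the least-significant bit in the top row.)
Parity bits occupy power-of-2 positions; data bits are at positions {3,5,6,7,9,10,11,12,13,14,15} (1-indexed).
Extract: c[3]=1 c[5]=1 c[6]=1 c[7]=0 c[9]=0 c[10]=1 c[11]=0 c[12]=0 c[13]=1 c[14]=1 c[15]=1
Data = 11100100111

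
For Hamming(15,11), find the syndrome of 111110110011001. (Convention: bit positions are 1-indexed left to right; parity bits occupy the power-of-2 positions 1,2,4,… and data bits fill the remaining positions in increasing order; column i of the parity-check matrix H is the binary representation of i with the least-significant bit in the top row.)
Syndrome s = H · r^T (mod 2), r = 111110110011001:
  s[0] = (101010101010101)·(111110110011001) mod 2 = 1+0+1+0+1+0+1+0+0+0+1+0+0+0+1 mod 2 = 0
  s[1] = (011001100110011)·(111110110011001) mod 2 = 0+1+1+0+0+0+1+0+0+0+1+0+0+0+1 mod 2 = 1
  s[2] = (000111100001111)·(111110110011001) mod 2 = 0+0+0+1+1+0+1+0+0+0+0+1+0+0+1 mod 2 = 1
  s[3] = (000000011111111)·(111110110011001) mod 2 = 0+0+0+0+0+0+0+1+0+0+1+1+0+0+1 mod 2 = 0
Syndrome = 0110
Non-zero syndrome: error at position 6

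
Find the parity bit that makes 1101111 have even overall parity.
Sum of data bits: 1+1+0+1+1+1+1 = 6.
6 mod 2 = 0, so parity bit = 0.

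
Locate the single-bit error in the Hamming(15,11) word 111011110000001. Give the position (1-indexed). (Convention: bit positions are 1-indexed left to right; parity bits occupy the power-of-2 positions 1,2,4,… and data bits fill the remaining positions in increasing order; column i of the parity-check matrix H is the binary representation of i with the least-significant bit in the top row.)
Syndrome s = H · r^T (mod 2), r = 111011110000001:
  s[0] = (101010101010101)·(111011110000001) mod 2 = 1+0+1+0+1+0+1+0+0+0+0+0+0+0+1 mod 2 = 1
  s[1] = (011001100110011)·(111011110000001) mod 2 = 0+1+1+0+0+1+1+0+0+0+0+0+0+0+1 mod 2 = 1
  s[2] = (000111100001111)·(111011110000001) mod 2 = 0+0+0+0+1+1+1+0+0+0+0+0+0+0+1 mod 2 = 0
  s[3] = (000000011111111)·(111011110000001) mod 2 = 0+0+0+0+0+0+0+1+0+0+0+0+0+0+1 mod 2 = 0
Syndrome = 1100
Column i of H is the binary representation of i, so the syndrome is the binary index of the flipped bit.
Read s = 1100 with s[0] as LSB: 1·2^0 + 1·2^1 + 0·2^2 + 0·2^3 = 3.
Error is at bit position 3.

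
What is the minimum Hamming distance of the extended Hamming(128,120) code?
d_min = 4 (adding an overall parity bit to Hamming(127,120) raises d_min from 3 to 4).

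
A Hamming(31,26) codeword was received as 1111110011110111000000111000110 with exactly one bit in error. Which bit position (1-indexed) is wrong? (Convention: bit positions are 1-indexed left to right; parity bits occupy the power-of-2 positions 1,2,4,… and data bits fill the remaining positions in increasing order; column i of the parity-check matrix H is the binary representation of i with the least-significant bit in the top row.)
Syndrome s = H · r^T (mod 2), r = 1111110011110111000000111000110:
  s[0] = (1010101010101010101010101010101)·(1111110011110111000000111000110) mod 2 = 1+0+1+0+1+0+0+0+1+0+1+0+0+0+1+0+0+0+0+0+0+0+1+0+1+0+0+0+1+0+0 mod 2 = 1
  s[1] = (0110011001100110011001100110011)·(1111110011110111000000111000110) mod 2 = 0+1+1+0+0+1+0+0+0+1+1+0+0+1+1+0+0+0+0+0+0+0+1+0+0+0+0+0+0+1+0 mod 2 = 1
  s[2] = (0001111000011110000111100001111)·(1111110011110111000000111000110) mod 2 = 0+0+0+1+1+1+0+0+0+0+0+1+0+1+1+0+0+0+0+0+0+0+1+0+0+0+0+0+1+1+0 mod 2 = 1
  s[3] = (0000000111111110000000011111111)·(1111110011110111000000111000110) mod 2 = 0+0+0+0+0+0+0+0+1+1+1+1+0+1+1+0+0+0+0+0+0+0+0+1+1+0+0+0+1+1+0 mod 2 = 0
  s[4] = (0000000000000001111111111111111)·(1111110011110111000000111000110) mod 2 = 0+0+0+0+0+0+0+0+0+0+0+0+0+0+0+1+0+0+0+0+0+0+1+1+1+0+0+0+1+1+0 mod 2 = 0
Syndrome = 11100
Column i of H is the binary representation of i, so the syndrome is the binary index of the flipped bit.
Read s = 11100 with s[0] as LSB: 1·2^0 + 1·2^1 + 1·2^2 + 0·2^3 + 0·2^4 = 7.
Error is at bit position 7.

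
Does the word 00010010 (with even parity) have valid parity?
Sum of all bits: 0+0+0+1+0+0+1+0 = 2; 2 mod 2 = 0. Result is 0 → valid parity.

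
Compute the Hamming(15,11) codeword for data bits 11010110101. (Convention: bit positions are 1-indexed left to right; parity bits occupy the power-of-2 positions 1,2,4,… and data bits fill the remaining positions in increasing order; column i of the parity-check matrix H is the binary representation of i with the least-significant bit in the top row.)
Codeword c = d · G (mod 2), d = 11010110101:
  c[0] = d·G[:,0] = (11010110101)·(11011010101) mod 2 = 1+1+0+1+0+0+1+0+1+0+1 mod 2 = 0
  c[1] = d·G[:,1] = (11010110101)·(10110110011) mod 2 = 1+0+0+1+0+1+1+0+0+0+1 mod 2 = 1
  c[2] = d·G[:,2] = (11010110101)·(10000000000) mod 2 = 1+0+0+0+0+0+0+0+0+0+0 mod 2 = 1
  c[3] = d·G[:,3] = (11010110101)·(01110001111) mod 2 = 0+1+0+1+0+0+0+0+1+0+1 mod 2 = 0
  c[4] = d·G[:,4] = (11010110101)·(01000000000) mod 2 = 0+1+0+0+0+0+0+0+0+0+0 mod 2 = 1
  c[5] = d·G[:,5] = (11010110101)·(00100000000) mod 2 = 0+0+0+0+0+0+0+0+0+0+0 mod 2 = 0
  c[6] = d·G[:,6] = (11010110101)·(00010000000) mod 2 = 0+0+0+1+0+0+0+0+0+0+0 mod 2 = 1
  c[7] = d·G[:,7] = (11010110101)·(00001111111) mod 2 = 0+0+0+0+0+1+1+0+1+0+1 mod 2 = 0
  c[8] = d·G[:,8] = (11010110101)·(00001000000) mod 2 = 0+0+0+0+0+0+0+0+0+0+0 mod 2 = 0
  c[9] = d·G[:,9] = (11010110101)·(00000100000) mod 2 = 0+0+0+0+0+1+0+0+0+0+0 mod 2 = 1
  c[10] = d·G[:,10] = (11010110101)·(00000010000) mod 2 = 0+0+0+0+0+0+1+0+0+0+0 mod 2 = 1
  c[11] = d·G[:,11] = (11010110101)·(00000001000) mod 2 = 0+0+0+0+0+0+0+0+0+0+0 mod 2 = 0
  c[12] = d·G[:,12] = (11010110101)·(00000000100) mod 2 = 0+0+0+0+0+0+0+0+1+0+0 mod 2 = 1
  c[13] = d·G[:,13] = (11010110101)·(00000000010) mod 2 = 0+0+0+0+0+0+0+0+0+0+0 mod 2 = 0
  c[14] = d·G[:,14] = (11010110101)·(00000000001) mod 2 = 0+0+0+0+0+0+0+0+0+0+1 mod 2 = 1
Codeword = 011010100110101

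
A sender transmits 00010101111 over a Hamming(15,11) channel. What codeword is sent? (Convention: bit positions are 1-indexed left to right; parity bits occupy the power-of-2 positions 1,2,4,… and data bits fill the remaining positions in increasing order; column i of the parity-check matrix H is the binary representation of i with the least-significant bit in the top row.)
Codeword c = d · G (mod 2), d = 00010101111:
  c[0] = d·G[:,0] = (00010101111)·(11011010101) mod 2 = 0+0+0+1+0+0+0+0+1+0+1 mod 2 = 1
  c[1] = d·G[:,1] = (00010101111)·(10110110011) mod 2 = 0+0+0+1+0+1+0+0+0+1+1 mod 2 = 0
  c[2] = d·G[:,2] = (00010101111)·(10000000000) mod 2 = 0+0+0+0+0+0+0+0+0+0+0 mod 2 = 0
  c[3] = d·G[:,3] = (00010101111)·(01110001111) mod 2 = 0+0+0+1+0+0+0+1+1+1+1 mod 2 = 1
  c[4] = d·G[:,4] = (00010101111)·(01000000000) mod 2 = 0+0+0+0+0+0+0+0+0+0+0 mod 2 = 0
  c[5] = d·G[:,5] = (00010101111)·(00100000000) mod 2 = 0+0+0+0+0+0+0+0+0+0+0 mod 2 = 0
  c[6] = d·G[:,6] = (00010101111)·(00010000000) mod 2 = 0+0+0+1+0+0+0+0+0+0+0 mod 2 = 1
  c[7] = d·G[:,7] = (00010101111)·(00001111111) mod 2 = 0+0+0+0+0+1+0+1+1+1+1 mod 2 = 1
  c[8] = d·G[:,8] = (00010101111)·(00001000000) mod 2 = 0+0+0+0+0+0+0+0+0+0+0 mod 2 = 0
  c[9] = d·G[:,9] = (00010101111)·(00000100000) mod 2 = 0+0+0+0+0+1+0+0+0+0+0 mod 2 = 1
  c[10] = d·G[:,10] = (00010101111)·(00000010000) mod 2 = 0+0+0+0+0+0+0+0+0+0+0 mod 2 = 0
  c[11] = d·G[:,11] = (00010101111)·(00000001000) mod 2 = 0+0+0+0+0+0+0+1+0+0+0 mod 2 = 1
  c[12] = d·G[:,12] = (00010101111)·(00000000100) mod 2 = 0+0+0+0+0+0+0+0+1+0+0 mod 2 = 1
  c[13] = d·G[:,13] = (00010101111)·(00000000010) mod 2 = 0+0+0+0+0+0+0+0+0+1+0 mod 2 = 1
  c[14] = d·G[:,14] = (00010101111)·(00000000001) mod 2 = 0+0+0+0+0+0+0+0+0+0+1 mod 2 = 1
Codeword = 100100110101111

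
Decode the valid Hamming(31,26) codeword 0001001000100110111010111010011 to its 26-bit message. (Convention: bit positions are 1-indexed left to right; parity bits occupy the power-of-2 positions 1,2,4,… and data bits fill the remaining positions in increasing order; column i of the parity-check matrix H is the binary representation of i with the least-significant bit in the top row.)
Parity bits occupy power-of-2 positions; data bits are at positions {3,5,6,7,9,10,11,12,13,14,15,17,18,19,20,21,22,23,24,25,26,27,28,29,30,31} (1-indexed).
Extract: c[3]=0 c[5]=0 c[6]=0 c[7]=1 c[9]=0 c[10]=0 c[11]=1 c[12]=0 c[13]=0 c[14]=1 c[15]=1 c[17]=1 c[18]=1 c[19]=1 c[20]=0 c[21]=1 c[22]=0 c[23]=1 c[24]=1 c[25]=1 c[26]=0 c[27]=1 c[28]=0 c[29]=0 c[30]=1 c[31]=1
Data = 00010010011111010111010011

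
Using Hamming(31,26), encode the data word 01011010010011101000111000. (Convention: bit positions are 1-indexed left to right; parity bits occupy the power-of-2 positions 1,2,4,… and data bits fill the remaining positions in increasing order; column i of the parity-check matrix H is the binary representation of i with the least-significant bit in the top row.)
Codeword c = d · G (mod 2), d = 01011010010011101000111000:
  c[0] = d·G[:,0] = (01011010010011101000111000)·(11011010101101010101010101) mod 2 = 0+1+0+1+1+0+1+0+0+0+0+0+0+1+0+0+0+0+0+0+0+1+0+0+0+0 mod 2 = 0
  c[1] = d·G[:,1] = (01011010010011101000111000)·(10110110011011001100110011) mod 2 = 0+0+0+1+0+0+1+0+0+1+0+0+1+1+0+0+1+0+0+0+1+1+0+0+0+0 mod 2 = 0
  c[2] = d·G[:,2] = (01011010010011101000111000)·(10000000000000000000000000) mod 2 = 0+0+0+0+0+0+0+0+0+0+0+0+0+0+0+0+0+0+0+0+0+0+0+0+0+0 mod 2 = 0
  c[3] = d·G[:,3] = (01011010010011101000111000)·(01110001111000111100001111) mod 2 = 0+1+0+1+0+0+0+0+0+1+0+0+0+0+1+0+1+0+0+0+0+0+1+0+0+0 mod 2 = 0
  c[4] = d·G[:,4] = (01011010010011101000111000)·(01000000000000000000000000) mod 2 = 0+1+0+0+0+0+0+0+0+0+0+0+0+0+0+0+0+0+0+0+0+0+0+0+0+0 mod 2 = 1
  c[5] = d·G[:,5] = (01011010010011101000111000)·(00100000000000000000000000) mod 2 = 0+0+0+0+0+0+0+0+0+0+0+0+0+0+0+0+0+0+0+0+0+0+0+0+0+0 mod 2 = 0
  c[6] = d·G[:,6] = (01011010010011101000111000)·(00010000000000000000000000) mod 2 = 0+0+0+1+0+0+0+0+0+0+0+0+0+0+0+0+0+0+0+0+0+0+0+0+0+0 mod 2 = 1
  c[7] = d·G[:,7] = (01011010010011101000111000)·(00001111111000000011111111) mod 2 = 0+0+0+0+1+0+1+0+0+1+0+0+0+0+0+0+0+0+0+0+1+1+1+0+0+0 mod 2 = 0
  c[8] = d·G[:,8] = (01011010010011101000111000)·(00001000000000000000000000) mod 2 = 0+0+0+0+1+0+0+0+0+0+0+0+0+0+0+0+0+0+0+0+0+0+0+0+0+0 mod 2 = 1
  c[9] = d·G[:,9] = (01011010010011101000111000)·(00000100000000000000000000) mod 2 = 0+0+0+0+0+0+0+0+0+0+0+0+0+0+0+0+0+0+0+0+0+0+0+0+0+0 mod 2 = 0
  c[10] = d·G[:,10] = (01011010010011101000111000)·(00000010000000000000000000) mod 2 = 0+0+0+0+0+0+1+0+0+0+0+0+0+0+0+0+0+0+0+0+0+0+0+0+0+0 mod 2 = 1
  c[11] = d·G[:,11] = (01011010010011101000111000)·(00000001000000000000000000) mod 2 = 0+0+0+0+0+0+0+0+0+0+0+0+0+0+0+0+0+0+0+0+0+0+0+0+0+0 mod 2 = 0
  c[12] = d·G[:,12] = (01011010010011101000111000)·(00000000100000000000000000) mod 2 = 0+0+0+0+0+0+0+0+0+0+0+0+0+0+0+0+0+0+0+0+0+0+0+0+0+0 mod 2 = 0
  c[13] = d·G[:,13] = (01011010010011101000111000)·(00000000010000000000000000) mod 2 = 0+0+0+0+0+0+0+0+0+1+0+0+0+0+0+0+0+0+0+0+0+0+0+0+0+0 mod 2 = 1
  c[14] = d·G[:,14] = (01011010010011101000111000)·(00000000001000000000000000) mod 2 = 0+0+0+0+0+0+0+0+0+0+0+0+0+0+0+0+0+0+0+0+0+0+0+0+0+0 mod 2 = 0
  c[15] = d·G[:,15] = (01011010010011101000111000)·(00000000000111111111111111) mod 2 = 0+0+0+0+0+0+0+0+0+0+0+0+1+1+1+0+1+0+0+0+1+1+1+0+0+0 mod 2 = 1
  c[16] = d·G[:,16] = (01011010010011101000111000)·(00000000000100000000000000) mod 2 = 0+0+0+0+0+0+0+0+0+0+0+0+0+0+0+0+0+0+0+0+0+0+0+0+0+0 mod 2 = 0
  c[17] = d·G[:,17] = (01011010010011101000111000)·(00000000000010000000000000) mod 2 = 0+0+0+0+0+0+0+0+0+0+0+0+1+0+0+0+0+0+0+0+0+0+0+0+0+0 mod 2 = 1
  c[18] = d·G[:,18] = (01011010010011101000111000)·(00000000000001000000000000) mod 2 = 0+0+0+0+0+0+0+0+0+0+0+0+0+1+0+0+0+0+0+0+0+0+0+0+0+0 mod 2 = 1
  c[19] = d·G[:,19] = (01011010010011101000111000)·(00000000000000100000000000) mod 2 = 0+0+0+0+0+0+0+0+0+0+0+0+0+0+1+0+0+0+0+0+0+0+0+0+0+0 mod 2 = 1
  c[20] = d·G[:,20] = (01011010010011101000111000)·(00000000000000010000000000) mod 2 = 0+0+0+0+0+0+0+0+0+0+0+0+0+0+0+0+0+0+0+0+0+0+0+0+0+0 mod 2 = 0
  c[21] = d·G[:,21] = (01011010010011101000111000)·(00000000000000001000000000) mod 2 = 0+0+0+0+0+0+0+0+0+0+0+0+0+0+0+0+1+0+0+0+0+0+0+0+0+0 mod 2 = 1
  c[22] = d·G[:,22] = (01011010010011101000111000)·(00000000000000000100000000) mod 2 = 0+0+0+0+0+0+0+0+0+0+0+0+0+0+0+0+0+0+0+0+0+0+0+0+0+0 mod 2 = 0
  c[23] = d·G[:,23] = (01011010010011101000111000)·(00000000000000000010000000) mod 2 = 0+0+0+0+0+0+0+0+0+0+0+0+0+0+0+0+0+0+0+0+0+0+0+0+0+0 mod 2 = 0
  c[24] = d·G[:,24] = (01011010010011101000111000)·(00000000000000000001000000) mod 2 = 0+0+0+0+0+0+0+0+0+0+0+0+0+0+0+0+0+0+0+0+0+0+0+0+0+0 mod 2 = 0
  c[25] = d·G[:,25] = (01011010010011101000111000)·(00000000000000000000100000) mod 2 = 0+0+0+0+0+0+0+0+0+0+0+0+0+0+0+0+0+0+0+0+1+0+0+0+0+0 mod 2 = 1
  c[26] = d·G[:,26] = (01011010010011101000111000)·(00000000000000000000010000) mod 2 = 0+0+0+0+0+0+0+0+0+0+0+0+0+0+0+0+0+0+0+0+0+1+0+0+0+0 mod 2 = 1
  c[27] = d·G[:,27] = (01011010010011101000111000)·(00000000000000000000001000) mod 2 = 0+0+0+0+0+0+0+0+0+0+0+0+0+0+0+0+0+0+0+0+0+0+1+0+0+0 mod 2 = 1
  c[28] = d·G[:,28] = (01011010010011101000111000)·(00000000000000000000000100) mod 2 = 0+0+0+0+0+0+0+0+0+0+0+0+0+0+0+0+0+0+0+0+0+0+0+0+0+0 mod 2 = 0
  c[29] = d·G[:,29] = (01011010010011101000111000)·(00000000000000000000000010) mod 2 = 0+0+0+0+0+0+0+0+0+0+0+0+0+0+0+0+0+0+0+0+0+0+0+0+0+0 mod 2 = 0
  c[30] = d·G[:,30] = (01011010010011101000111000)·(00000000000000000000000001) mod 2 = 0+0+0+0+0+0+0+0+0+0+0+0+0+0+0+0+0+0+0+0+0+0+0+0+0+0 mod 2 = 0
Codeword = 0000101010100101011101000111000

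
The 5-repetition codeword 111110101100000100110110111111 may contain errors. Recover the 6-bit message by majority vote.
Split into 5-bit blocks and majority-vote each:
  block 1 = 11111: 5 ones, 0 zeros → 1
  block 2 = 01011: 3 ones, 2 zeros → 1
  block 3 = 00000: 0 ones, 5 zeros → 0
  block 4 = 10011: 3 ones, 2 zeros → 1
  block 5 = 01101: 3 ones, 2 zeros → 1
  block 6 = 11111: 5 ones, 0 zeros → 1
Decoded = 110111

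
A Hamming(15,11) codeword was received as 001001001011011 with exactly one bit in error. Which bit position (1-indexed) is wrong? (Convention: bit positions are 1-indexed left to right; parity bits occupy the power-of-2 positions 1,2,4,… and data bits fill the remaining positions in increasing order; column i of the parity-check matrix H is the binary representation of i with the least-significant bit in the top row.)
Syndrome s = H · r^T (mod 2), r = 001001001011011:
  s[0] = (101010101010101)·(001001001011011) mod 2 = 0+0+1+0+0+0+0+0+1+0+1+0+0+0+1 mod 2 = 0
  s[1] = (011001100110011)·(001001001011011) mod 2 = 0+0+1+0+0+1+0+0+0+0+1+0+0+1+1 mod 2 = 1
  s[2] = (000111100001111)·(001001001011011) mod 2 = 0+0+0+0+0+1+0+0+0+0+0+1+0+1+1 mod 2 = 0
  s[3] = (000000011111111)·(001001001011011) mod 2 = 0+0+0+0+0+0+0+0+1+0+1+1+0+1+1 mod 2 = 1
Syndrome = 0101
Column i of H is the binary representation of i, so the syndrome is the binary index of the flipped bit.
Read s = 0101 with s[0] as LSB: 0·2^0 + 1·2^1 + 0·2^2 + 1·2^3 = 10.
Error is at bit position 10.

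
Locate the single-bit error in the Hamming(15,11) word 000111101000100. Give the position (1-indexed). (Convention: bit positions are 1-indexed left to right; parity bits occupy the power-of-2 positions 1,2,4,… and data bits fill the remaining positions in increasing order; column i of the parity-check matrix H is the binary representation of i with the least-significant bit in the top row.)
Syndrome s = H · r^T (mod 2), r = 000111101000100:
  s[0] = (101010101010101)·(000111101000100) mod 2 = 0+0+0+0+1+0+1+0+1+0+0+0+1+0+0 mod 2 = 0
  s[1] = (011001100110011)·(000111101000100) mod 2 = 0+0+0+0+0+1+1+0+0+0+0+0+0+0+0 mod 2 = 0
  s[2] = (000111100001111)·(000111101000100) mod 2 = 0+0+0+1+1+1+1+0+0+0+0+0+1+0+0 mod 2 = 1
  s[3] = (000000011111111)·(000111101000100) mod 2 = 0+0+0+0+0+0+0+0+1+0+0+0+1+0+0 mod 2 = 0
Syndrome = 0010
Column i of H is the binary representation of i, so the syndrome is the binary index of the flipped bit.
Read s = 0010 with s[0] as LSB: 0·2^0 + 0·2^1 + 1·2^2 + 0·2^3 = 4.
Error is at bit position 4.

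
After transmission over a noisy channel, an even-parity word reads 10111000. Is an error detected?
Sum of received bits: 1+0+1+1+1+0+0+0 = 4; 4 mod 2 = 0. Result is 0 → no error detected.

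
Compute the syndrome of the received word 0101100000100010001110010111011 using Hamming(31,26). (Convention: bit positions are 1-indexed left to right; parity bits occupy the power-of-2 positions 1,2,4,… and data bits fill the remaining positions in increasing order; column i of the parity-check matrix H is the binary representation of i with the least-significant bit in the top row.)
Syndrome s = H · r^T (mod 2), r = 0101100000100010001110010111011:
  s[0] = (1010101010101010101010101010101)·(0101100000100010001110010111011) mod 2 = 0+0+0+0+1+0+0+0+0+0+1+0+0+0+1+0+0+0+1+0+1+0+0+0+0+0+1+0+0+0+1 mod 2 = 1
  s[1] = (0110011001100110011001100110011)·(0101100000100010001110010111011) mod 2 = 0+1+0+0+0+0+0+0+0+0+1+0+0+0+1+0+0+0+1+0+0+0+0+0+0+1+1+0+0+1+1 mod 2 = 0
  s[2] = (0001111000011110000111100001111)·(0101100000100010001110010111011) mod 2 = 0+0+0+1+1+0+0+0+0+0+0+0+0+0+1+0+0+0+0+1+1+0+0+0+0+0+0+1+0+1+1 mod 2 = 0
  s[3] = (0000000111111110000000011111111)·(0101100000100010001110010111011) mod 2 = 0+0+0+0+0+0+0+0+0+0+1+0+0+0+1+0+0+0+0+0+0+0+0+1+0+1+1+1+0+1+1 mod 2 = 0
  s[4] = (0000000000000001111111111111111)·(0101100000100010001110010111011) mod 2 = 0+0+0+0+0+0+0+0+0+0+0+0+0+0+0+0+0+0+1+1+1+0+0+1+0+1+1+1+0+1+1 mod 2 = 1
Syndrome = 10001
Non-zero syndrome: error at position 17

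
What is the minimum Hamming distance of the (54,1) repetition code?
d_min = 54 (the only two codewords are 0…0 and 1…1, differing in all 54 positions).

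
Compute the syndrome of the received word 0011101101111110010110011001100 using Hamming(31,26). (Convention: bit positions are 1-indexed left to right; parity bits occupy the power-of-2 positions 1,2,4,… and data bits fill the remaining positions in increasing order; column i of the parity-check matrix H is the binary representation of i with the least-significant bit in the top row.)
Syndrome s = H · r^T (mod 2), r = 0011101101111110010110011001100:
  s[0] = (1010101010101010101010101010101)·(0011101101111110010110011001100) mod 2 = 0+0+1+0+1+0+1+0+0+0+1+0+1+0+1+0+0+0+0+0+1+0+0+0+1+0+0+0+1+0+0 mod 2 = 1
  s[1] = (0110011001100110011001100110011)·(0011101101111110010110011001100) mod 2 = 0+0+1+0+0+0+1+0+0+1+1+0+0+1+1+0+0+1+0+0+0+0+0+0+0+0+0+0+0+0+0 mod 2 = 1
  s[2] = (0001111000011110000111100001111)·(0011101101111110010110011001100) mod 2 = 0+0+0+1+1+0+1+0+0+0+0+1+1+1+1+0+0+0+0+1+1+0+0+0+0+0+0+1+1+0+0 mod 2 = 1
  s[3] = (0000000111111110000000011111111)·(0011101101111110010110011001100) mod 2 = 0+0+0+0+0+0+0+1+0+1+1+1+1+1+1+0+0+0+0+0+0+0+0+1+1+0+0+1+1+0+0 mod 2 = 1
  s[4] = (0000000000000001111111111111111)·(0011101101111110010110011001100) mod 2 = 0+0+0+0+0+0+0+0+0+0+0+0+0+0+0+0+0+1+0+1+1+0+0+1+1+0+0+1+1+0+0 mod 2 = 1
Syndrome = 11111
Non-zero syndrome: error at position 31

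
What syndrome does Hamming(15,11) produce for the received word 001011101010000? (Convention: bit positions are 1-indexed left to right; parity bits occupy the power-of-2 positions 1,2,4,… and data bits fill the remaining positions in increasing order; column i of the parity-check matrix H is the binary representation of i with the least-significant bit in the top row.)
Syndrome s = H · r^T (mod 2), r = 001011101010000:
  s[0] = (101010101010101)·(001011101010000) mod 2 = 0+0+1+0+1+0+1+0+1+0+1+0+0+0+0 mod 2 = 1
  s[1] = (011001100110011)·(001011101010000) mod 2 = 0+0+1+0+0+1+1+0+0+0+1+0+0+0+0 mod 2 = 0
  s[2] = (000111100001111)·(001011101010000) mod 2 = 0+0+0+0+1+1+1+0+0+0+0+0+0+0+0 mod 2 = 1
  s[3] = (000000011111111)·(001011101010000) mod 2 = 0+0+0+0+0+0+0+0+1+0+1+0+0+0+0 mod 2 = 0
Syndrome = 1010
Non-zero syndrome: error at position 5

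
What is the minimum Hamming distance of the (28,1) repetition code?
d_min = 28 (the only two codewords are 0…0 and 1…1, differing in all 28 positions).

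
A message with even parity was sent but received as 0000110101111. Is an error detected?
Sum of received bits: 0+0+0+0+1+1+0+1+0+1+1+1+1 = 7; 7 mod 2 = 1. Result is 1 ≠ 0 → error detected.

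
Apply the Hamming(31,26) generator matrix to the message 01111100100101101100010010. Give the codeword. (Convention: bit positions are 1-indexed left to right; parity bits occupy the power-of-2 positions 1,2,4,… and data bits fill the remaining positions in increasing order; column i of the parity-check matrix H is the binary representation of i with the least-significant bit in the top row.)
Codeword c = d · G (mod 2), d = 01111100100101101100010010:
  c[0] = d·G[:,0] = (01111100100101101100010010)·(11011010101101010101010101) mod 2 = 0+1+0+1+1+0+0+0+1+0+0+1+0+1+0+0+0+1+0+0+0+1+0+0+0+0 mod 2 = 0
  c[1] = d·G[:,1] = (01111100100101101100010010)·(10110110011011001100110011) mod 2 = 0+0+1+1+0+1+0+0+0+0+0+0+0+1+0+0+1+1+0+0+0+1+0+0+1+0 mod 2 = 0
  c[2] = d·G[:,2] = (01111100100101101100010010)·(10000000000000000000000000) mod 2 = 0+0+0+0+0+0+0+0+0+0+0+0+0+0+0+0+0+0+0+0+0+0+0+0+0+0 mod 2 = 0
  c[3] = d·G[:,3] = (01111100100101101100010010)·(01110001111000111100001111) mod 2 = 0+1+1+1+0+0+0+0+1+0+0+0+0+0+1+0+1+1+0+0+0+0+0+0+1+0 mod 2 = 0
  c[4] = d·G[:,4] = (01111100100101101100010010)·(01000000000000000000000000) mod 2 = 0+1+0+0+0+0+0+0+0+0+0+0+0+0+0+0+0+0+0+0+0+0+0+0+0+0 mod 2 = 1
  c[5] = d·G[:,5] = (01111100100101101100010010)·(00100000000000000000000000) mod 2 = 0+0+1+0+0+0+0+0+0+0+0+0+0+0+0+0+0+0+0+0+0+0+0+0+0+0 mod 2 = 1
  c[6] = d·G[:,6] = (01111100100101101100010010)·(00010000000000000000000000) mod 2 = 0+0+0+1+0+0+0+0+0+0+0+0+0+0+0+0+0+0+0+0+0+0+0+0+0+0 mod 2 = 1
  c[7] = d·G[:,7] = (01111100100101101100010010)·(00001111111000000011111111) mod 2 = 0+0+0+0+1+1+0+0+1+0+0+0+0+0+0+0+0+0+0+0+0+1+0+0+1+0 mod 2 = 1
  c[8] = d·G[:,8] = (01111100100101101100010010)·(00001000000000000000000000) mod 2 = 0+0+0+0+1+0+0+0+0+0+0+0+0+0+0+0+0+0+0+0+0+0+0+0+0+0 mod 2 = 1
  c[9] = d·G[:,9] = (01111100100101101100010010)·(00000100000000000000000000) mod 2 = 0+0+0+0+0+1+0+0+0+0+0+0+0+0+0+0+0+0+0+0+0+0+0+0+0+0 mod 2 = 1
  c[10] = d·G[:,10] = (01111100100101101100010010)·(00000010000000000000000000) mod 2 = 0+0+0+0+0+0+0+0+0+0+0+0+0+0+0+0+0+0+0+0+0+0+0+0+0+0 mod 2 = 0
  c[11] = d·G[:,11] = (01111100100101101100010010)·(00000001000000000000000000) mod 2 = 0+0+0+0+0+0+0+0+0+0+0+0+0+0+0+0+0+0+0+0+0+0+0+0+0+0 mod 2 = 0
  c[12] = d·G[:,12] = (01111100100101101100010010)·(00000000100000000000000000) mod 2 = 0+0+0+0+0+0+0+0+1+0+0+0+0+0+0+0+0+0+0+0+0+0+0+0+0+0 mod 2 = 1
  c[13] = d·G[:,13] = (01111100100101101100010010)·(00000000010000000000000000) mod 2 = 0+0+0+0+0+0+0+0+0+0+0+0+0+0+0+0+0+0+0+0+0+0+0+0+0+0 mod 2 = 0
  c[14] = d·G[:,14] = (01111100100101101100010010)·(00000000001000000000000000) mod 2 = 0+0+0+0+0+0+0+0+0+0+0+0+0+0+0+0+0+0+0+0+0+0+0+0+0+0 mod 2 = 0
  c[15] = d·G[:,15] = (01111100100101101100010010)·(00000000000111111111111111) mod 2 = 0+0+0+0+0+0+0+0+0+0+0+1+0+1+1+0+1+1+0+0+0+1+0+0+1+0 mod 2 = 1
  c[16] = d·G[:,16] = (01111100100101101100010010)·(00000000000100000000000000) mod 2 = 0+0+0+0+0+0+0+0+0+0+0+1+0+0+0+0+0+0+0+0+0+0+0+0+0+0 mod 2 = 1
  c[17] = d·G[:,17] = (01111100100101101100010010)·(00000000000010000000000000) mod 2 = 0+0+0+0+0+0+0+0+0+0+0+0+0+0+0+0+0+0+0+0+0+0+0+0+0+0 mod 2 = 0
  c[18] = d·G[:,18] = (01111100100101101100010010)·(00000000000001000000000000) mod 2 = 0+0+0+0+0+0+0+0+0+0+0+0+0+1+0+0+0+0+0+0+0+0+0+0+0+0 mod 2 = 1
  c[19] = d·G[:,19] = (01111100100101101100010010)·(00000000000000100000000000) mod 2 = 0+0+0+0+0+0+0+0+0+0+0+0+0+0+1+0+0+0+0+0+0+0+0+0+0+0 mod 2 = 1
  c[20] = d·G[:,20] = (01111100100101101100010010)·(00000000000000010000000000) mod 2 = 0+0+0+0+0+0+0+0+0+0+0+0+0+0+0+0+0+0+0+0+0+0+0+0+0+0 mod 2 = 0
  c[21] = d·G[:,21] = (01111100100101101100010010)·(00000000000000001000000000) mod 2 = 0+0+0+0+0+0+0+0+0+0+0+0+0+0+0+0+1+0+0+0+0+0+0+0+0+0 mod 2 = 1
  c[22] = d·G[:,22] = (01111100100101101100010010)·(00000000000000000100000000) mod 2 = 0+0+0+0+0+0+0+0+0+0+0+0+0+0+0+0+0+1+0+0+0+0+0+0+0+0 mod 2 = 1
  c[23] = d·G[:,23] = (01111100100101101100010010)·(00000000000000000010000000) mod 2 = 0+0+0+0+0+0+0+0+0+0+0+0+0+0+0+0+0+0+0+0+0+0+0+0+0+0 mod 2 = 0
  c[24] = d·G[:,24] = (01111100100101101100010010)·(00000000000000000001000000) mod 2 = 0+0+0+0+0+0+0+0+0+0+0+0+0+0+0+0+0+0+0+0+0+0+0+0+0+0 mod 2 = 0
  c[25] = d·G[:,25] = (01111100100101101100010010)·(00000000000000000000100000) mod 2 = 0+0+0+0+0+0+0+0+0+0+0+0+0+0+0+0+0+0+0+0+0+0+0+0+0+0 mod 2 = 0
  c[26] = d·G[:,26] = (01111100100101101100010010)·(00000000000000000000010000) mod 2 = 0+0+0+0+0+0+0+0+0+0+0+0+0+0+0+0+0+0+0+0+0+1+0+0+0+0 mod 2 = 1
  c[27] = d·G[:,27] = (01111100100101101100010010)·(00000000000000000000001000) mod 2 = 0+0+0+0+0+0+0+0+0+0+0+0+0+0+0+0+0+0+0+0+0+0+0+0+0+0 mod 2 = 0
  c[28] = d·G[:,28] = (01111100100101101100010010)·(00000000000000000000000100) mod 2 = 0+0+0+0+0+0+0+0+0+0+0+0+0+0+0+0+0+0+0+0+0+0+0+0+0+0 mod 2 = 0
  c[29] = d·G[:,29] = (01111100100101101100010010)·(00000000000000000000000010) mod 2 = 0+0+0+0+0+0+0+0+0+0+0+0+0+0+0+0+0+0+0+0+0+0+0+0+1+0 mod 2 = 1
  c[30] = d·G[:,30] = (01111100100101101100010010)·(00000000000000000000000001) mod 2 = 0+0+0+0+0+0+0+0+0+0+0+0+0+0+0+0+0+0+0+0+0+0+0+0+0+0 mod 2 = 0
Codeword = 0000111111001001101101100010010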